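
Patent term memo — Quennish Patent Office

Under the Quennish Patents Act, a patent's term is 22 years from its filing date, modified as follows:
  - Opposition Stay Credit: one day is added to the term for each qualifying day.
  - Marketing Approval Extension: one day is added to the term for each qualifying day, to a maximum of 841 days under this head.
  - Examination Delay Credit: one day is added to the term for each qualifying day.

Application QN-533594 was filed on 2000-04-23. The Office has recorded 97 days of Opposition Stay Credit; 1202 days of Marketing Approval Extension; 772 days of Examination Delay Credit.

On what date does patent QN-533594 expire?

December 28, 2026

Base term: filing date + 22 years → 23 April 2022.
Opposition Stay Credit: +97 days → 29 July 2022.
Marketing Approval Extension: 1202 days claimed exceeds the 841-day cap, so +841 days → 16 November 2024.
Examination Delay Credit: +772 days → 28 December 2026.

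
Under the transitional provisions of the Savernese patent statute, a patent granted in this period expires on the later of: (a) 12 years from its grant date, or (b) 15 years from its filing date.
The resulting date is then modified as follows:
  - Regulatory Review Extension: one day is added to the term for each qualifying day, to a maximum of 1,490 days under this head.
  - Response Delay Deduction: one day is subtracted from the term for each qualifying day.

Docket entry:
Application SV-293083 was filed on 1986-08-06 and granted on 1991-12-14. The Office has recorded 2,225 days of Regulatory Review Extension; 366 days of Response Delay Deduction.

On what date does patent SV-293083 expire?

January 11, 2007

(a) grant + 12 years → 14 December 2003.
(b) filing + 15 years → 6 August 2001.
Later of the two: 14 December 2003.
Regulatory Review Extension: 2225 days claimed exceeds the 1490-day cap, so +1490 days → 12 January 2008.
Response Delay Deduction: −366 days → 11 January 2007.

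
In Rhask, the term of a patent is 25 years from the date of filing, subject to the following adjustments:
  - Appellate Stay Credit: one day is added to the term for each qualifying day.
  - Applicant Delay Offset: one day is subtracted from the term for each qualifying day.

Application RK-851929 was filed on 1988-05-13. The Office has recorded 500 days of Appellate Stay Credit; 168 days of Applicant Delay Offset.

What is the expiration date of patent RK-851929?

April 10, 2014

Base term: filing date + 25 years → 13 May 2013.
Appellate Stay Credit: +500 days → 25 September 2014.
Applicant Delay Offset: −168 days → 10 April 2014.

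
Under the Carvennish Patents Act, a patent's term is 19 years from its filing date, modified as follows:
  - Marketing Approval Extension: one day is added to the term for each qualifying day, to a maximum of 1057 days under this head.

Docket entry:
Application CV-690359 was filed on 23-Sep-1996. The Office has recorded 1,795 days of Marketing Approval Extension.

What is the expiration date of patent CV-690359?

2018-08-15

Base term: filing date + 19 years → 23 September 2015.
Marketing Approval Extension: 1795 days claimed exceeds the 1057-day cap, so +1057 days → 15 August 2018.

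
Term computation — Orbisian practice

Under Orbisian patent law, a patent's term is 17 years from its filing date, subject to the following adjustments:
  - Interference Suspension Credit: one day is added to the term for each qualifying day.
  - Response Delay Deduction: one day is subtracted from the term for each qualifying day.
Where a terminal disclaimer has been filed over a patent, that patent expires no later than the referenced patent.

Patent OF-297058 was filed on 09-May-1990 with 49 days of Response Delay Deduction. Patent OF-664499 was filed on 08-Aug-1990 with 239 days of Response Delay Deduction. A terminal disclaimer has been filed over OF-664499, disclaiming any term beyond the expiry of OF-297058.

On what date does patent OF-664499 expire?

Natural term of OF-664499:
  Base: filing + 17 years → 8 August 2007.
  Response Delay Deduction: −239 days → 12 December 2006.
Expiry of referenced patent OF-297058:
  Base: filing + 17 years → 9 May 2007.
  Response Delay Deduction: −49 days → 21 March 2007.
Terminal disclaimer: OF-664499 expires on the earlier of 12 December 2006 and 21 March 2007.

December 12, 2006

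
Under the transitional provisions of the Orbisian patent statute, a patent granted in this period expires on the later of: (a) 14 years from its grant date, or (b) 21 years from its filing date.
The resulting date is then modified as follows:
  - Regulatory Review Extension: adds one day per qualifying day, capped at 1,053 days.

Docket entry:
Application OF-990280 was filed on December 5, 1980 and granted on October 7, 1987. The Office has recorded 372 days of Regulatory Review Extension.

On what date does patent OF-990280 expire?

(a) grant + 14 years → 7 October 2001.
(b) filing + 21 years → 5 December 2001.
Later of the two: 5 December 2001.
Regulatory Review Extension: 372 days (within the 1053-day cap) → +372 days → 12 December 2002.

December 12, 2002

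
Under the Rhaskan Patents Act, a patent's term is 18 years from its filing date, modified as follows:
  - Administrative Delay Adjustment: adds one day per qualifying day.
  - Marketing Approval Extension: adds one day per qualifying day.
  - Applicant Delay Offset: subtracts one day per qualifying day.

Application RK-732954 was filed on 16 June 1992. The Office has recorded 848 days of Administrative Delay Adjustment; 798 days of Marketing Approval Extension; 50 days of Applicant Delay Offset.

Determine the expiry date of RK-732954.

2014-10-29

Base term: filing date + 18 years → 16 June 2010.
Administrative Delay Adjustment: +848 days → 11 October 2012.
Marketing Approval Extension: +798 days → 18 December 2014.
Applicant Delay Offset: −50 days → 29 October 2014.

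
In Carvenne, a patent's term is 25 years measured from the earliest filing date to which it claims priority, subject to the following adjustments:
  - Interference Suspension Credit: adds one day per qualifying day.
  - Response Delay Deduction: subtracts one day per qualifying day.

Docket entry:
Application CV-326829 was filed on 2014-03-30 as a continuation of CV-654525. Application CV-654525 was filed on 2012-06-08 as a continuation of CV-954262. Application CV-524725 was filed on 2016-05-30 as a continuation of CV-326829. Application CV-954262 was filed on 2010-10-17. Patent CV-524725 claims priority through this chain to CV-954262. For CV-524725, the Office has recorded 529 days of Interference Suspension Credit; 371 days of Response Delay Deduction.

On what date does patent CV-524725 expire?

March 23, 2036

Earliest priority filing: 17 October 2010.
Base term: 17 October 2010 + 25 years → 17 October 2035.
Interference Suspension Credit: +529 days → 29 March 2037.
Response Delay Deduction: −371 days → 23 March 2036.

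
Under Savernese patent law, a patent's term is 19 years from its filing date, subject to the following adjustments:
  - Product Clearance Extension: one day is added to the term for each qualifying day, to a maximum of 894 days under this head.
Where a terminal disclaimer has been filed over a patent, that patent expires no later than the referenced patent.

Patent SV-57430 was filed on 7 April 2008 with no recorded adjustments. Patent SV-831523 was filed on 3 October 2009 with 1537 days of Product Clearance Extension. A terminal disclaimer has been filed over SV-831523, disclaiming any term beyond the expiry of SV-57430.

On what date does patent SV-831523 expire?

Natural term of SV-831523:
  Base: filing + 19 years → 3 October 2028.
  Product Clearance Extension: 1537 days claimed exceeds the 894-day cap, so +894 days → 16 March 2031.
Expiry of referenced patent SV-57430:
  Base: filing + 19 years → 7 April 2027.
Terminal disclaimer: SV-831523 expires on the earlier of 16 March 2031 and 7 April 2027.

April 7, 2027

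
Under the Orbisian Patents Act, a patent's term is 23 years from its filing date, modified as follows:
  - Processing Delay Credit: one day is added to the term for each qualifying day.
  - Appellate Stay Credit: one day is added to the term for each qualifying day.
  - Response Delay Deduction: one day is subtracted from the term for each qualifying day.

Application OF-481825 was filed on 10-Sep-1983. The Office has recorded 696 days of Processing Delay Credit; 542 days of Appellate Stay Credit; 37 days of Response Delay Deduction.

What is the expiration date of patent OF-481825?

December 24, 2009

Base term: filing date + 23 years → 10 September 2006.
Processing Delay Credit: +696 days → 6 August 2008.
Appellate Stay Credit: +542 days → 30 January 2010.
Response Delay Deduction: −37 days → 24 December 2009.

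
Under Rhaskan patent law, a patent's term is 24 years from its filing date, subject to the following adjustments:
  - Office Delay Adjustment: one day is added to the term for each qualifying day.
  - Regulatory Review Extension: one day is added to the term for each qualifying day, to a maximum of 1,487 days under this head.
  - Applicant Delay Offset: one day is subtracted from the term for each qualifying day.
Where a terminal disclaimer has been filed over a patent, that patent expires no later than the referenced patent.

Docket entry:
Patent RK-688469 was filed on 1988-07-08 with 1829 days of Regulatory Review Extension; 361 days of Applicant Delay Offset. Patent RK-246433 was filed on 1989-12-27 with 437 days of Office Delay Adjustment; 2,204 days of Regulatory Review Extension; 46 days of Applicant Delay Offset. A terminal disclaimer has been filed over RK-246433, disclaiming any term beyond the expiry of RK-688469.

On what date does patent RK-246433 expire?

2015-08-08

Natural term of RK-246433:
  Base: filing + 24 years → 27 December 2013.
  Office Delay Adjustment: +437 days → 9 March 2015.
  Regulatory Review Extension: 2204 days claimed exceeds the 1487-day cap, so +1487 days → 4 April 2019.
  Applicant Delay Offset: −46 days → 17 February 2019.
Expiry of referenced patent RK-688469:
  Base: filing + 24 years → 8 July 2012.
  Regulatory Review Extension: 1829 days claimed exceeds the 1487-day cap, so +1487 days → 3 August 2016.
  Applicant Delay Offset: −361 days → 8 August 2015.
Terminal disclaimer: RK-246433 expires on the earlier of 17 February 2019 and 8 August 2015.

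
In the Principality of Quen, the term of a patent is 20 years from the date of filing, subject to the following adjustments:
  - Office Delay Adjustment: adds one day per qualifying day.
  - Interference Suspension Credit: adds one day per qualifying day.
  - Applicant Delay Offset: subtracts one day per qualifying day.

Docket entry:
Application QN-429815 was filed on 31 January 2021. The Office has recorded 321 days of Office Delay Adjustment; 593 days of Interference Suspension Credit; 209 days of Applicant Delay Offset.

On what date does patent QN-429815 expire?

2043-01-06

Base term: filing date + 20 years → 31 January 2041.
Office Delay Adjustment: +321 days → 18 December 2041.
Interference Suspension Credit: +593 days → 3 August 2043.
Applicant Delay Offset: −209 days → 6 January 2043.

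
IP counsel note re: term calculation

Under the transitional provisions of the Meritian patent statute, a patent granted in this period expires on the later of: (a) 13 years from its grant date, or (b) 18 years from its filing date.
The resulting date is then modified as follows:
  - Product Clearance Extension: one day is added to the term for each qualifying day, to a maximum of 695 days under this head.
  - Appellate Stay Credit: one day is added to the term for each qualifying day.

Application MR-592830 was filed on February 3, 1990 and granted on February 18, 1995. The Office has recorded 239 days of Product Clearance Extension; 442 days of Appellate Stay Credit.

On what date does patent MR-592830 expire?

2009-12-30

(a) grant + 13 years → 18 February 2008.
(b) filing + 18 years → 3 February 2008.
Later of the two: 18 February 2008.
Product Clearance Extension: 239 days (within the 695-day cap) → +239 days → 14 October 2008.
Appellate Stay Credit: +442 days → 30 December 2009.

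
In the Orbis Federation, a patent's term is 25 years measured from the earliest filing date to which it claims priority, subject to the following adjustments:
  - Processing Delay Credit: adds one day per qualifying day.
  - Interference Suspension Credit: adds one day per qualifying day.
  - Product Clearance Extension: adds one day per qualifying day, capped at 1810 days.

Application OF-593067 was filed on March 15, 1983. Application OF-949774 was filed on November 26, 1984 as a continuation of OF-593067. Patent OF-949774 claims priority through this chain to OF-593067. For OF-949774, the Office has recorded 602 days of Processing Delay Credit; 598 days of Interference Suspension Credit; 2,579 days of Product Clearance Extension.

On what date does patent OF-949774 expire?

Earliest priority filing: 15 March 1983.
Base term: 15 March 1983 + 25 years → 15 March 2008.
Processing Delay Credit: +602 days → 7 November 2009.
Interference Suspension Credit: +598 days → 28 June 2011.
Product Clearance Extension: 2579 days claimed exceeds the 1810-day cap, so +1810 days → 11 June 2016.

June 11, 2016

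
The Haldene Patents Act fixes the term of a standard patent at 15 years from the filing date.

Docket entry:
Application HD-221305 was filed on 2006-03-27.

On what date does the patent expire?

Filing date + 15 years → 27 March 2021.

March 27, 2021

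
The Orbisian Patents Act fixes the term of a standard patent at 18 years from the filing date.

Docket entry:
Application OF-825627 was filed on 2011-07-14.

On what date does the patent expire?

Filing date + 18 years → 14 July 2029.

2029-07-14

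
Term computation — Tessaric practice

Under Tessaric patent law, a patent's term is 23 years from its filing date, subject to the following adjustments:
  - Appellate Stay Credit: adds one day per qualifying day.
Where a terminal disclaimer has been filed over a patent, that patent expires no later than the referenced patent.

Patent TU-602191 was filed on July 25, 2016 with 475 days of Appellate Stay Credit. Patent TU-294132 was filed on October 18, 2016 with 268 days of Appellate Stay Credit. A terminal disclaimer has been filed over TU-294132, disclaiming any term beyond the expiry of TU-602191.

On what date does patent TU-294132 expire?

Natural term of TU-294132:
  Base: filing + 23 years → 18 October 2039.
  Appellate Stay Credit: +268 days → 12 July 2040.
Expiry of referenced patent TU-602191:
  Base: filing + 23 years → 25 July 2039.
  Appellate Stay Credit: +475 days → 11 November 2040.
Terminal disclaimer: TU-294132 expires on the earlier of 12 July 2040 and 11 November 2040.

July 12, 2040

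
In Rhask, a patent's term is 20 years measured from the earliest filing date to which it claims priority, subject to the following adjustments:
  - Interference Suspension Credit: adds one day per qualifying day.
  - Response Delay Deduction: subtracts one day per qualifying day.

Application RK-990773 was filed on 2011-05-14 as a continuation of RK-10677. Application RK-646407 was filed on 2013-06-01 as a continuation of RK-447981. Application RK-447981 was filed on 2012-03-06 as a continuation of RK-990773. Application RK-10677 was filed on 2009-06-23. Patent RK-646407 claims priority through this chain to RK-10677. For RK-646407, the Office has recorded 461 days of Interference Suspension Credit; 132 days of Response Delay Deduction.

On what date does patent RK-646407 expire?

Earliest priority filing: 23 June 2009.
Base term: 23 June 2009 + 20 years → 23 June 2029.
Interference Suspension Credit: +461 days → 27 September 2030.
Response Delay Deduction: −132 days → 18 May 2030.

2030-05-18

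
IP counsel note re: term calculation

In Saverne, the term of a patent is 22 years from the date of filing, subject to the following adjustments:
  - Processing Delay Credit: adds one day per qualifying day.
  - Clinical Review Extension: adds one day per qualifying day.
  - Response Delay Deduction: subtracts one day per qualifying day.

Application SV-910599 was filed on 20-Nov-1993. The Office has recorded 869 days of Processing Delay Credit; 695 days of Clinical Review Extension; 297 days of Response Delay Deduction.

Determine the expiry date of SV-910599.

Base term: filing date + 22 years → 20 November 2015.
Processing Delay Credit: +869 days → 7 April 2018.
Clinical Review Extension: +695 days → 2 March 2020.
Response Delay Deduction: −297 days → 10 May 2019.

May 10, 2019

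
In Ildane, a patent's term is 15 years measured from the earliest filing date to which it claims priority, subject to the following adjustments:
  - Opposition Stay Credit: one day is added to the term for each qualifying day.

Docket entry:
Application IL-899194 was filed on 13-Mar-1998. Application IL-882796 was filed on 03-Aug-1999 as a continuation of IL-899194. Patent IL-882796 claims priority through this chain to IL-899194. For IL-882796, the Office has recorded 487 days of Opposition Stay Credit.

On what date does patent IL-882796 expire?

July 13, 2014

Earliest priority filing: 13 March 1998.
Base term: 13 March 1998 + 15 years → 13 March 2013.
Opposition Stay Credit: +487 days → 13 July 2014.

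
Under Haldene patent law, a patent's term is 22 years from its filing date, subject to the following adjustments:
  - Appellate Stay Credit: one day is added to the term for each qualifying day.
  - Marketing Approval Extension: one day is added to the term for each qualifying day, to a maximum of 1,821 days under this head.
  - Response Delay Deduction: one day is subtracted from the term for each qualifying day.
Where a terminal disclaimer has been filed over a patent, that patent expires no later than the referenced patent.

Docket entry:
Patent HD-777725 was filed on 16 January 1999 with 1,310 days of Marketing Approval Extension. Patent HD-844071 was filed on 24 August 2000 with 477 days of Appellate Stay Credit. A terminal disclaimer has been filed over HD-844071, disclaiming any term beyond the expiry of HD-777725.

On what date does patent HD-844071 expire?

December 14, 2023

Natural term of HD-844071:
  Base: filing + 22 years → 24 August 2022.
  Appellate Stay Credit: +477 days → 14 December 2023.
Expiry of referenced patent HD-777725:
  Base: filing + 22 years → 16 January 2021.
  Marketing Approval Extension: 1310 days (within the 1821-day cap) → +1310 days → 18 August 2024.
Terminal disclaimer: HD-844071 expires on the earlier of 14 December 2023 and 18 August 2024.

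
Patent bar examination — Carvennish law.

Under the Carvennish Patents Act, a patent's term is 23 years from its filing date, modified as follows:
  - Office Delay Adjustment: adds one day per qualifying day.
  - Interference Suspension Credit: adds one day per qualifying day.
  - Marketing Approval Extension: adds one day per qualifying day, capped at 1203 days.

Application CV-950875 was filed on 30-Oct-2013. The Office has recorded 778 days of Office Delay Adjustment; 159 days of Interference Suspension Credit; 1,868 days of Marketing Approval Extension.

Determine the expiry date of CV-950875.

Base term: filing date + 23 years → 30 October 2036.
Office Delay Adjustment: +778 days → 17 December 2038.
Interference Suspension Credit: +159 days → 25 May 2039.
Marketing Approval Extension: 1868 days claimed exceeds the 1203-day cap, so +1203 days → 9 September 2042.

2042-09-09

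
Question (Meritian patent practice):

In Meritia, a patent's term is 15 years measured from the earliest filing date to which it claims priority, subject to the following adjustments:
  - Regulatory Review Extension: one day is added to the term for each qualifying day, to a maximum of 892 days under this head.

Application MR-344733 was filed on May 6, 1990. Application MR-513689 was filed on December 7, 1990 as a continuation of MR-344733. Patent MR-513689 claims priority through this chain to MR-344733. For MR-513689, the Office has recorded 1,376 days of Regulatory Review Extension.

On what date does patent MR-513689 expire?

Earliest priority filing: 6 May 1990.
Base term: 6 May 1990 + 15 years → 6 May 2005.
Regulatory Review Extension: 1376 days claimed exceeds the 892-day cap, so +892 days → 15 October 2007.

2007-10-15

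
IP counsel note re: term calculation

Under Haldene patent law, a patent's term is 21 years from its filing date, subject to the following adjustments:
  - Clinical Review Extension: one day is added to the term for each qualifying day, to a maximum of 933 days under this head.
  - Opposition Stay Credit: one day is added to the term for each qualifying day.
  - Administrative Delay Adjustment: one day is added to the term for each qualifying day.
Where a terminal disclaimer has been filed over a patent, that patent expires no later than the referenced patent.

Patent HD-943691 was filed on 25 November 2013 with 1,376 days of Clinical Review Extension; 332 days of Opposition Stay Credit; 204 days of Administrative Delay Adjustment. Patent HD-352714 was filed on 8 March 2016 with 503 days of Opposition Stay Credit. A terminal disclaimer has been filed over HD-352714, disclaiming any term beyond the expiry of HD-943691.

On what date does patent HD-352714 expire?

Natural term of HD-352714:
  Base: filing + 21 years → 8 March 2037.
  Opposition Stay Credit: +503 days → 24 July 2038.
Expiry of referenced patent HD-943691:
  Base: filing + 21 years → 25 November 2034.
  Clinical Review Extension: 1376 days claimed exceeds the 933-day cap, so +933 days → 15 June 2037.
  Opposition Stay Credit: +332 days → 13 May 2038.
  Administrative Delay Adjustment: +204 days → 3 December 2038.
Terminal disclaimer: HD-352714 expires on the earlier of 24 July 2038 and 3 December 2038.

2038-07-24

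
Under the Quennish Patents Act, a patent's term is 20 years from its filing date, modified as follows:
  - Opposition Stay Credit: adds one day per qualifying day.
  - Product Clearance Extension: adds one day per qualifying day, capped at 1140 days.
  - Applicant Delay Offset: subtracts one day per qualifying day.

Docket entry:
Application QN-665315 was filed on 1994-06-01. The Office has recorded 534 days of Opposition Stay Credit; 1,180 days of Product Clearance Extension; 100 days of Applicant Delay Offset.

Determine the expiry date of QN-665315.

2018-09-22

Base term: filing date + 20 years → 1 June 2014.
Opposition Stay Credit: +534 days → 17 November 2015.
Product Clearance Extension: 1180 days claimed exceeds the 1140-day cap, so +1140 days → 31 December 2018.
Applicant Delay Offset: −100 days → 22 September 2018.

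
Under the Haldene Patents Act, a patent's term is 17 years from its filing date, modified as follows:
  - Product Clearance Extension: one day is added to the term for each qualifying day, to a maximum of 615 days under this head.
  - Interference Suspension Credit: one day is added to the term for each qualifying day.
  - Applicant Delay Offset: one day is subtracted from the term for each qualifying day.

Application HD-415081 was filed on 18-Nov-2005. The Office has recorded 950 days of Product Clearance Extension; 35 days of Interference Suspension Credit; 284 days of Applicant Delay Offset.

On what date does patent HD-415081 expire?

2023-11-19

Base term: filing date + 17 years → 18 November 2022.
Product Clearance Extension: 950 days claimed exceeds the 615-day cap, so +615 days → 25 July 2024.
Interference Suspension Credit: +35 days → 29 August 2024.
Applicant Delay Offset: −284 days → 19 November 2023.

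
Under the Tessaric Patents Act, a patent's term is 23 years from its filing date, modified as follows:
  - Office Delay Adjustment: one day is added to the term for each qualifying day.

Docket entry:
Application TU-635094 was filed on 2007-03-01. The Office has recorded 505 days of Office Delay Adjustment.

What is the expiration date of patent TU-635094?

July 19, 2031

Base term: filing date + 23 years → 1 March 2030.
Office Delay Adjustment: +505 days → 19 July 2031.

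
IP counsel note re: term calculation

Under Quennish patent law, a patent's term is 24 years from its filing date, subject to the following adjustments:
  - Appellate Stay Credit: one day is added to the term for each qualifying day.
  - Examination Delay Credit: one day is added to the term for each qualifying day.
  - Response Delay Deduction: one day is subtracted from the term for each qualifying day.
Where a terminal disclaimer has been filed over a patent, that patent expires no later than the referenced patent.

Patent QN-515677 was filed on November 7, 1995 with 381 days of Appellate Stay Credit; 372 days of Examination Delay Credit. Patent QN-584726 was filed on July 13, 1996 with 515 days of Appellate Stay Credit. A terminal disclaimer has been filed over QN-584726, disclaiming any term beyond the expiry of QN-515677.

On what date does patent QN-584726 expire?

Natural term of QN-584726:
  Base: filing + 24 years → 13 July 2020.
  Appellate Stay Credit: +515 days → 10 December 2021.
Expiry of referenced patent QN-515677:
  Base: filing + 24 years → 7 November 2019.
  Appellate Stay Credit: +381 days → 22 November 2020.
  Examination Delay Credit: +372 days → 29 November 2021.
Terminal disclaimer: QN-584726 expires on the earlier of 10 December 2021 and 29 November 2021.

2021-11-29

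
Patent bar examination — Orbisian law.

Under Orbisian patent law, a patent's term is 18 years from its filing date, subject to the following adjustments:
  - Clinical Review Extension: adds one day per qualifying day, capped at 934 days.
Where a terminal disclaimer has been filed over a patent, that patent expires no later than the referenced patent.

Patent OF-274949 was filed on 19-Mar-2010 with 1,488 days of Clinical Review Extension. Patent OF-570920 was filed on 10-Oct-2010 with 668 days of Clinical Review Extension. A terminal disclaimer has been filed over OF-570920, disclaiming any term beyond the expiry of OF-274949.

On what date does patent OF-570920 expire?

Natural term of OF-570920:
  Base: filing + 18 years → 10 October 2028.
  Clinical Review Extension: 668 days (within the 934-day cap) → +668 days → 9 August 2030.
Expiry of referenced patent OF-274949:
  Base: filing + 18 years → 19 March 2028.
  Clinical Review Extension: 1488 days claimed exceeds the 934-day cap, so +934 days → 9 October 2030.
Terminal disclaimer: OF-570920 expires on the earlier of 9 August 2030 and 9 October 2030.

2030-08-09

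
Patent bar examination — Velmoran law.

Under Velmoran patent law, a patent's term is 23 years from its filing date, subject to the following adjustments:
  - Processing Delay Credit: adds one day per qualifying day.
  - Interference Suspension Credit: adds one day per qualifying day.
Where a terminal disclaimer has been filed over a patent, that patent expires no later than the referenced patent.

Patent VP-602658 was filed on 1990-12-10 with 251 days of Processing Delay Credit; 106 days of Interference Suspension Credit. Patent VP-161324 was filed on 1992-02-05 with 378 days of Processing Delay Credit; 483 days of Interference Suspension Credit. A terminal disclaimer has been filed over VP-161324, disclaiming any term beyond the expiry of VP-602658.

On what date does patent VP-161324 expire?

Natural term of VP-161324:
  Base: filing + 23 years → 5 February 2015.
  Processing Delay Credit: +378 days → 18 February 2016.
  Interference Suspension Credit: +483 days → 15 June 2017.
Expiry of referenced patent VP-602658:
  Base: filing + 23 years → 10 December 2013.
  Processing Delay Credit: +251 days → 18 August 2014.
  Interference Suspension Credit: +106 days → 2 December 2014.
Terminal disclaimer: VP-161324 expires on the earlier of 15 June 2017 and 2 December 2014.

December 2, 2014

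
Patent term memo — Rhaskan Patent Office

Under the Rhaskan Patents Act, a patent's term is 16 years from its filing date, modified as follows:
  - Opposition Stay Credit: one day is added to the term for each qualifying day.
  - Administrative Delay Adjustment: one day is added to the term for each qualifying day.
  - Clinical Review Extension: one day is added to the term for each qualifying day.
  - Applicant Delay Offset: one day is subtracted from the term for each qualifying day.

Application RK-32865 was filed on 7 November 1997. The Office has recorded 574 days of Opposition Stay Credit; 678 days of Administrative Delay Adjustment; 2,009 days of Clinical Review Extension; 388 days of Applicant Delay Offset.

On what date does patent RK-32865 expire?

2021-09-19

Base term: filing date + 16 years → 7 November 2013.
Opposition Stay Credit: +574 days → 4 June 2015.
Administrative Delay Adjustment: +678 days → 12 April 2017.
Clinical Review Extension: +2009 days → 12 October 2022.
Applicant Delay Offset: −388 days → 19 September 2021.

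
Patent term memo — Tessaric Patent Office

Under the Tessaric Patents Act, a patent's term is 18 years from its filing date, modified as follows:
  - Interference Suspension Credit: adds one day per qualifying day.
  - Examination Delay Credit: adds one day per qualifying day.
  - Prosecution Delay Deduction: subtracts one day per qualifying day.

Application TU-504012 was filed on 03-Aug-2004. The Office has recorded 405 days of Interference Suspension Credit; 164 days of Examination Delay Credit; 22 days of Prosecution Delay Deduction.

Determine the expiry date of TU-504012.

February 1, 2024

Base term: filing date + 18 years → 3 August 2022.
Interference Suspension Credit: +405 days → 12 September 2023.
Examination Delay Credit: +164 days → 23 February 2024.
Prosecution Delay Deduction: −22 days → 1 February 2024.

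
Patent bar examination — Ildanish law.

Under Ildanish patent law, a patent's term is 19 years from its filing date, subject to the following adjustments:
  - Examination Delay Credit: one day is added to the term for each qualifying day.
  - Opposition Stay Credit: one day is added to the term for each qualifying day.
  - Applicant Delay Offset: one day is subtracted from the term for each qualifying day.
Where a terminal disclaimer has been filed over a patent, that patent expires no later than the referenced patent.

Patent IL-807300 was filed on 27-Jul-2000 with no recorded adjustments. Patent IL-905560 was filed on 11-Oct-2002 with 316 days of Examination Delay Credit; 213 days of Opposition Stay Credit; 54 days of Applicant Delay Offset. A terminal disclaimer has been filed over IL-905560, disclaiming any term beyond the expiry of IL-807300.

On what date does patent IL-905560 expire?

Natural term of IL-905560:
  Base: filing + 19 years → 11 October 2021.
  Examination Delay Credit: +316 days → 23 August 2022.
  Opposition Stay Credit: +213 days → 24 March 2023.
  Applicant Delay Offset: −54 days → 29 January 2023.
Expiry of referenced patent IL-807300:
  Base: filing + 19 years → 27 July 2019.
Terminal disclaimer: IL-905560 expires on the earlier of 29 January 2023 and 27 July 2019.

July 27, 2019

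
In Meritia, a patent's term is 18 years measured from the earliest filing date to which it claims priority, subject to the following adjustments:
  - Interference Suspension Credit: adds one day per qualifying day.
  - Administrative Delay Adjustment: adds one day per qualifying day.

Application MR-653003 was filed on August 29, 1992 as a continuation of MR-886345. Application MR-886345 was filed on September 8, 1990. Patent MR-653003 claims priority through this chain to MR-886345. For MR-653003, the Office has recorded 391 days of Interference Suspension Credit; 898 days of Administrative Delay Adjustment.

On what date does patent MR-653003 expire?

Earliest priority filing: 8 September 1990.
Base term: 8 September 1990 + 18 years → 8 September 2008.
Interference Suspension Credit: +391 days → 4 October 2009.
Administrative Delay Adjustment: +898 days → 20 March 2012.

2012-03-20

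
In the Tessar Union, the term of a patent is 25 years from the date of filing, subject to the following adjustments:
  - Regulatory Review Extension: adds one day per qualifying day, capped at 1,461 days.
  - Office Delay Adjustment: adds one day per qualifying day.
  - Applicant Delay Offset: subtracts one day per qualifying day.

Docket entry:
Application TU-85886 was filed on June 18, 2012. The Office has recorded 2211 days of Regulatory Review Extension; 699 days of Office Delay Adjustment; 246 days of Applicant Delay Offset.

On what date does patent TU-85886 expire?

Base term: filing date + 25 years → 18 June 2037.
Regulatory Review Extension: 2211 days claimed exceeds the 1461-day cap, so +1461 days → 18 June 2041.
Office Delay Adjustment: +699 days → 18 May 2043.
Applicant Delay Offset: −246 days → 14 September 2042.

September 14, 2042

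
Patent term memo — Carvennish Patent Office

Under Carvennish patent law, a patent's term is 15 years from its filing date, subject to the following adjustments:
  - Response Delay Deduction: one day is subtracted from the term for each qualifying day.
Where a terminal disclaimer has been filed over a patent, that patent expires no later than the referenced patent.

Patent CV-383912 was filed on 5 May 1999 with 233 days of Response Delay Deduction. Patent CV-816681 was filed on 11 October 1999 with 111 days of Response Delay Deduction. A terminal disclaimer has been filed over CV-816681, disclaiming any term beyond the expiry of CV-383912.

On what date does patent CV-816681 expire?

September 14, 2013

Natural term of CV-816681:
  Base: filing + 15 years → 11 October 2014.
  Response Delay Deduction: −111 days → 22 June 2014.
Expiry of referenced patent CV-383912:
  Base: filing + 15 years → 5 May 2014.
  Response Delay Deduction: −233 days → 14 September 2013.
Terminal disclaimer: CV-816681 expires on the earlier of 22 June 2014 and 14 September 2013.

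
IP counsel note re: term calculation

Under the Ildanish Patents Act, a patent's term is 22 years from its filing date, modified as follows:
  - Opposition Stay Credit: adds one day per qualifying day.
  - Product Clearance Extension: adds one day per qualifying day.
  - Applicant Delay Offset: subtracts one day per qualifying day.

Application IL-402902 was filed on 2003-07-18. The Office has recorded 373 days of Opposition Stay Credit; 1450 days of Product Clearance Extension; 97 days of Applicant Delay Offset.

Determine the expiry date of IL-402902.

2030-04-09

Base term: filing date + 22 years → 18 July 2025.
Opposition Stay Credit: +373 days → 26 July 2026.
Product Clearance Extension: +1450 days → 15 July 2030.
Applicant Delay Offset: −97 days → 9 April 2030.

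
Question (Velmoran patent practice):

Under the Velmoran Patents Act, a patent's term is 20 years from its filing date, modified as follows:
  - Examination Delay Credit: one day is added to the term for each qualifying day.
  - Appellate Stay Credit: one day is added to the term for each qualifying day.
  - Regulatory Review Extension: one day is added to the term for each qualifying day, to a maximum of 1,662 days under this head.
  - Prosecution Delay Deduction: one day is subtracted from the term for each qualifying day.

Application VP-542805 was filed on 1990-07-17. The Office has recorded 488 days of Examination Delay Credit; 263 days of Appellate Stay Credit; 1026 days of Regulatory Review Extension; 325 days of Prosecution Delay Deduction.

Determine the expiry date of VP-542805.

Base term: filing date + 20 years → 17 July 2010.
Examination Delay Credit: +488 days → 17 November 2011.
Appellate Stay Credit: +263 days → 6 August 2012.
Regulatory Review Extension: 1026 days (within the 1662-day cap) → +1026 days → 29 May 2015.
Prosecution Delay Deduction: −325 days → 8 July 2014.

2014-07-08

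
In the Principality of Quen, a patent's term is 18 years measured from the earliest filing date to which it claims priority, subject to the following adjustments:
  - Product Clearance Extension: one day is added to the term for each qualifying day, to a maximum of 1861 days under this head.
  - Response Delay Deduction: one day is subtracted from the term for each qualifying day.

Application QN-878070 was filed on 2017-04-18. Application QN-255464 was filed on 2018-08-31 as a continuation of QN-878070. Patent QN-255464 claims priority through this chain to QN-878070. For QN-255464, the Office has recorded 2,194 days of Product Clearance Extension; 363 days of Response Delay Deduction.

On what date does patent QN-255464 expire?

Earliest priority filing: 18 April 2017.
Base term: 18 April 2017 + 18 years → 18 April 2035.
Product Clearance Extension: 2194 days claimed exceeds the 1861-day cap, so +1861 days → 22 May 2040.
Response Delay Deduction: −363 days → 25 May 2039.

May 25, 2039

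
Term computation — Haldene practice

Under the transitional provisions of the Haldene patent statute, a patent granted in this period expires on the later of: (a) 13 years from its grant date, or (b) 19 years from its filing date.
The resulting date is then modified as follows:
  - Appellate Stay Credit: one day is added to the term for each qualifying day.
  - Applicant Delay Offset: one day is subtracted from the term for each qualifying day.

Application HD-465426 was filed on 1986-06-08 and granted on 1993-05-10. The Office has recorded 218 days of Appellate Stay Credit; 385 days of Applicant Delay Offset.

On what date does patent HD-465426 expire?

2005-11-24

(a) grant + 13 years → 10 May 2006.
(b) filing + 19 years → 8 June 2005.
Later of the two: 10 May 2006.
Appellate Stay Credit: +218 days → 14 December 2006.
Applicant Delay Offset: −385 days → 24 November 2005.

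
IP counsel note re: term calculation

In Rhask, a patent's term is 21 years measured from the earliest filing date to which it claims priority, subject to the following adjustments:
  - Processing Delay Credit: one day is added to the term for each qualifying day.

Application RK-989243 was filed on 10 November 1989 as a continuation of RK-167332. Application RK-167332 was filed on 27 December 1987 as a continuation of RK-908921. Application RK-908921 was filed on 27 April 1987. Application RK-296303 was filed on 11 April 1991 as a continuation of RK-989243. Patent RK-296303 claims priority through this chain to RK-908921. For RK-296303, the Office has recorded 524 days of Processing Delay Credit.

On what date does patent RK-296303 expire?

Earliest priority filing: 27 April 1987.
Base term: 27 April 1987 + 21 years → 27 April 2008.
Processing Delay Credit: +524 days → 3 October 2009.

2009-10-03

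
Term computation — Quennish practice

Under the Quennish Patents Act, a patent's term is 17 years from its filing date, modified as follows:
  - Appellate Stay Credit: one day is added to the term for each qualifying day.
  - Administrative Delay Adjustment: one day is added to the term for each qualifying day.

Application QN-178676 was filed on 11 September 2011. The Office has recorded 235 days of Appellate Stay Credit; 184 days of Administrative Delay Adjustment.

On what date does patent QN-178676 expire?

Base term: filing date + 17 years → 11 September 2028.
Appellate Stay Credit: +235 days → 4 May 2029.
Administrative Delay Adjustment: +184 days → 4 November 2029.

November 4, 2029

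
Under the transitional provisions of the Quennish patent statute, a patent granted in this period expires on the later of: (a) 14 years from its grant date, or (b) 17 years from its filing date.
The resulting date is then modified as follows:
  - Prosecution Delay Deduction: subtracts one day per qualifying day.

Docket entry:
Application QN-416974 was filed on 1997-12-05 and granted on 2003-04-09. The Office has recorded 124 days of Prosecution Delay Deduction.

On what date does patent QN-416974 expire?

(a) grant + 14 years → 9 April 2017.
(b) filing + 17 years → 5 December 2014.
Later of the two: 9 April 2017.
Prosecution Delay Deduction: −124 days → 6 December 2016.

December 6, 2016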